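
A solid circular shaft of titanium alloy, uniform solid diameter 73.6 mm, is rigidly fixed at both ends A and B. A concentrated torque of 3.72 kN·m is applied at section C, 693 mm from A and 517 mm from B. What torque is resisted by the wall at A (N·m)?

With uniform GJ and both ends fixed, compatibility θ_AC = θ_CB gives T_A·a = T_B·b, together with T_A + T_B = T₀.
T_A = T₀·b/(a+b) = 3720·517/1210 = 1589 N·m; T_B = 2131 N·m.

1590 N·m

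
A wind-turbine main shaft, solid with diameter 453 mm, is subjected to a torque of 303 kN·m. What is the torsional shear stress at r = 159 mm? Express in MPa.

J = πd⁴/32 = π(0.453)⁴/32 = 4.134×10^-3 m⁴.
Shear stress varies linearly with radius: τ = T·r/J = 303000 × 0.159 / 4.134×10^-3 = 1.165×10^7 Pa.

11.7 MPa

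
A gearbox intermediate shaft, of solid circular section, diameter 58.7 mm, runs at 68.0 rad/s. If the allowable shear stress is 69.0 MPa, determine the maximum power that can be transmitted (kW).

186 kW

J = πd⁴/32 = π(0.0587)⁴/32 = 1.166×10^-6 m⁴.
T_max = τ_allow·J/r = 6.90×10^7 × 1.166×10^-6 / 0.0294 = 2740 N·m.
ω = 68.0 rad/s, so P_max = T_max·ω = 1.863×10^5 W.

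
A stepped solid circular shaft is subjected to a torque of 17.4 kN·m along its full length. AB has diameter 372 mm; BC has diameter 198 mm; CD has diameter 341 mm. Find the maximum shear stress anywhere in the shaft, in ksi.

1.66 ksi

Under the same torque, τ_max = 16T/(πd³) is largest where d is smallest — segment BC (d = 198 mm).
τ_max = 16·17400/(π·(0.198)³) = 1.142×10^7 Pa.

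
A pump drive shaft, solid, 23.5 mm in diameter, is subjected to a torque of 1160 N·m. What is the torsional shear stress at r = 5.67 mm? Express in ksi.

J = πd⁴/32 = π(0.0235)⁴/32 = 2.994×10^-8 m⁴.
Shear stress varies linearly with radius: τ = T·r/J = 1160 × 0.00567 / 2.994×10^-8 = 2.197×10^8 Pa.

31.9 ksi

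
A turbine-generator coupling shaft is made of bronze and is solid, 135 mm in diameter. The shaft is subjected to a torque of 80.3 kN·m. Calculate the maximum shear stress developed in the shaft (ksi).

24.1 ksi

J = πd⁴/32 = π(0.135)⁴/32 = 3.261×10^-5 m⁴.
τ_max = T·r/J = 80300 × 0.0675 / 3.261×10^-5 = 1.662×10^8 Pa.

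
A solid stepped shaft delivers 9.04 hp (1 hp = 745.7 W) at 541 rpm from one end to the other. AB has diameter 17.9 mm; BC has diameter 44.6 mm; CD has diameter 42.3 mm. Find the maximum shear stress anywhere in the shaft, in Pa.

ω = 2π·541/60 = 56.65 rad/s, so T = P/ω = 9.04×745.7 / 56.65 = 119.0 N·m.
Under the same torque, τ_max = 16T/(πd³) is largest where d is smallest — segment AB (d = 17.9 mm).
τ_max = 16·119.0/(π·(0.0179)³) = 1.057×10^8 Pa.

1.06e8 Pa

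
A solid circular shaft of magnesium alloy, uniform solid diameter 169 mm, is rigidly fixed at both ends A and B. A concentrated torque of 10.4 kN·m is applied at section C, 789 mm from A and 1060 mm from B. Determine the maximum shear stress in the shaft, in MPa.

With uniform GJ and both ends fixed, compatibility θ_AC = θ_CB gives T_A·a = T_B·b, together with T_A + T_B = T₀.
T_A = T₀·b/(a+b) = 10400·1060/1849 = 5962 N·m; T_B = 4438 N·m.
τ in each portion: τ_AC = 6.29×10^6 Pa, τ_CB = 4.68×10^6 Pa; maximum is in AC.
τ_max = T_AC·r/J = 5962·0.0845/8.01×10^-5 = 6.291×10^6 Pa.

6.29 MPa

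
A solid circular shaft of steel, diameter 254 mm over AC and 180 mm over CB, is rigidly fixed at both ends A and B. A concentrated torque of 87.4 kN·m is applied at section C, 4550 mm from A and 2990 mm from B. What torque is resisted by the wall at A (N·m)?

Compatibility: T_A·a/J_AC = T_B·b/J_CB with T_A + T_B = T₀.
J_AC = 4.09×10^-4 m⁴, J_CB = 1.03×10^-4 m⁴, so T_A = T₀·(J_AC/a)/((J_AC/a)+(J_CB/b)) = 63160 N·m, T_B = 24240 N·m.

63200 N·m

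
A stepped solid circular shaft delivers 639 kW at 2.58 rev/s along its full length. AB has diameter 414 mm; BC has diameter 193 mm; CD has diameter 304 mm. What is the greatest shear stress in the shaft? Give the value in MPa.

ω = 2π·2.58 = 16.21 rad/s, so T = P/ω = 639×10³ / 16.21 = 39420 N·m.
Under the same torque, τ_max = 16T/(πd³) is largest where d is smallest — segment BC (d = 193 mm).
τ_max = 16·39420/(π·(0.193)³) = 2.793×10^7 Pa.

27.9 MPa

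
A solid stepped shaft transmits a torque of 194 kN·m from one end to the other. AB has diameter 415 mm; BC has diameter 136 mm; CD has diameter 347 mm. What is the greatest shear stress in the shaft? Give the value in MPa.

393 MPa

Under the same torque, τ_max = 16T/(πd³) is largest where d is smallest — segment BC (d = 136 mm).
τ_max = 16·194000/(π·(0.136)³) = 3.928×10^8 Pa.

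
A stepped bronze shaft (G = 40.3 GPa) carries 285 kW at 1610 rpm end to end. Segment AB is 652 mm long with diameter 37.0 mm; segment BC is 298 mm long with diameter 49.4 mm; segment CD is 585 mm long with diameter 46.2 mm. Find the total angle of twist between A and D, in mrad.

225 mrad

ω = 2π·1610/60 = 168.6 rad/s, so T = P/ω = 285×10³ / 168.6 = 1690 N·m.
J_AB = π(0.0370)⁴/32 = 1.84×10^-7 m⁴; J_BC = π(0.0494)⁴/32 = 5.85×10^-7 m⁴; J_CD = π(0.0462)⁴/32 = 4.47×10^-7 m⁴.
θ = (T/G)·Σ L_i/J_i = (1690/40.3×10⁹)·(0.652/1.84×10^-7 + 0.298/5.85×10^-7 + 0.585/4.47×10^-7) = 0.2249 rad.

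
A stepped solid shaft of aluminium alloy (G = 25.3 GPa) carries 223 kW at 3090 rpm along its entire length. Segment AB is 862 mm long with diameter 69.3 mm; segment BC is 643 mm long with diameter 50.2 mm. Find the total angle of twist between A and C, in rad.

ω = 2π·3090/60 = 323.6 rad/s, so T = P/ω = 223×10³ / 323.6 = 689.2 N·m.
J_AB = π(0.0693)⁴/32 = 2.26×10^-6 m⁴; J_BC = π(0.0502)⁴/32 = 6.23×10^-7 m⁴.
θ = (T/G)·Σ L_i/J_i = (689.2/25.3×10⁹)·(0.862/2.26×10^-6 + 0.643/6.23×10^-7) = 0.03846 rad.

0.0385 rad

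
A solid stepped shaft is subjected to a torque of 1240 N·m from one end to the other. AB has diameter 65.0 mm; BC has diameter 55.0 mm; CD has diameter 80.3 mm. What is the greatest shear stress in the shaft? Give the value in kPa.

Under the same torque, τ_max = 16T/(πd³) is largest where d is smallest — segment BC (d = 55.0 mm).
τ_max = 16·1240/(π·(0.0550)³) = 3.796×10^7 Pa.

38000 kPa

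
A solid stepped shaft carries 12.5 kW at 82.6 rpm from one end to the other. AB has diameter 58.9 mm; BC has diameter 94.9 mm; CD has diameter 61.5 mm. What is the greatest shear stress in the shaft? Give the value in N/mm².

ω = 2π·82.6/60 = 8.650 rad/s, so T = P/ω = 12.5×10³ / 8.650 = 1445 N·m.
Under the same torque, τ_max = 16T/(πd³) is largest where d is smallest — segment AB (d = 58.9 mm).
τ_max = 16·1445/(π·(0.0589)³) = 3.602×10^7 Pa.

36.0 N/mm²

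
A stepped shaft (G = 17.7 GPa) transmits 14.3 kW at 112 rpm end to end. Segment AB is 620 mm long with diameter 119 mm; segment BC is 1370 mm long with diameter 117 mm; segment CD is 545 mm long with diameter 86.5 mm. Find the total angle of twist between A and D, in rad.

ω = 2π·112/60 = 11.73 rad/s, so T = P/ω = 14.3×10³ / 11.73 = 1219 N·m.
J_AB = π(0.119)⁴/32 = 1.97×10^-5 m⁴; J_BC = π(0.117)⁴/32 = 1.84×10^-5 m⁴; J_CD = π(0.0865)⁴/32 = 5.50×10^-6 m⁴.
θ = (T/G)·Σ L_i/J_i = (1219/17.7×10⁹)·(0.620/1.97×10^-5 + 1.37/1.84×10^-5 + 0.545/5.50×10^-6) = 0.01413 rad.

0.0141 rad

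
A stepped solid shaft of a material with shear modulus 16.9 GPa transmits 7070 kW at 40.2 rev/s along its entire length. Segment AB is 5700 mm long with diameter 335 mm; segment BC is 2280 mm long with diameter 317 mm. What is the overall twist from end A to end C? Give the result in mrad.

11.4 mrad

ω = 2π·40.2 = 252.6 rad/s, so T = P/ω = 7070×10³ / 252.6 = 27990 N·m.
J_AB = π(0.335)⁴/32 = 1.24×10^-3 m⁴; J_BC = π(0.317)⁴/32 = 9.91×10^-4 m⁴.
θ = (T/G)·Σ L_i/J_i = (27990/16.9×10⁹)·(5.70/1.24×10^-3 + 2.28/9.91×10^-4) = 0.01144 rad.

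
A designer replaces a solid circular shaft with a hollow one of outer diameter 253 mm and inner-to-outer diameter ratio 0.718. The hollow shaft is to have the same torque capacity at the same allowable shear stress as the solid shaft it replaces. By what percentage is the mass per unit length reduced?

Equal τ_max and T ⇒ the solid shaft needs d_s³ = d_o³(1−k⁴), so d_s = 253·(1−0.718⁴)^(1/3) = 228.2 mm.
Area ratio A_h/A_s = d_o²(1−k²)/d_s² = (1−k²)/(1−k⁴)^(2/3) = 0.5953.
Mass saving = 1 − 0.5953 = 40.5 %.

40.5 %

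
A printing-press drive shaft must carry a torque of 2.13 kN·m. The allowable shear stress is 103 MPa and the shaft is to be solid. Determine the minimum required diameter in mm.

For a solid shaft τ_max = 16T/(πd³), so d = (16T/(π τ_allow))^(1/3) = (16·2130/(π·1.03×10^8))^(1/3) = 0.04722 m.

47.2 mm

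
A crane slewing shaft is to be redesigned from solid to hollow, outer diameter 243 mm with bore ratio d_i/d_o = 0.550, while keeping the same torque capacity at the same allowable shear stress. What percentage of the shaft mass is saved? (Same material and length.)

Equal τ_max and T ⇒ the solid shaft needs d_s³ = d_o³(1−k⁴), so d_s = 243·(1−0.550⁴)^(1/3) = 235.3 mm.
Area ratio A_h/A_s = d_o²(1−k²)/d_s² = (1−k²)/(1−k⁴)^(2/3) = 0.7436.
Mass saving = 1 − 0.7436 = 25.6 %.

25.6 %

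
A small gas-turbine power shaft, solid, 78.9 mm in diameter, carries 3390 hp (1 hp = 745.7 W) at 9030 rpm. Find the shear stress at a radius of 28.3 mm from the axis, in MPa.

19.9 MPa

ω = 2π·9030/60 = 945.6 rad/s, so T = P/ω = 3390×745.7 / 945.6 = 2673 N·m.
J = πd⁴/32 = π(0.0789)⁴/32 = 3.805×10^-6 m⁴.
Shear stress varies linearly with radius: τ = T·r/J = 2673 × 0.0283 / 3.805×10^-6 = 1.989×10^7 Pa.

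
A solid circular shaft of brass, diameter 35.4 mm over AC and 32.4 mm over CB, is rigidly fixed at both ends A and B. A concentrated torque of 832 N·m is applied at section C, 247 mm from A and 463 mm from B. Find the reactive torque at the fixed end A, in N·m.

605 N·m

Compatibility: T_A·a/J_AC = T_B·b/J_CB with T_A + T_B = T₀.
J_AC = 1.54×10^-7 m⁴, J_CB = 1.08×10^-7 m⁴, so T_A = T₀·(J_AC/a)/((J_AC/a)+(J_CB/b)) = 605.4 N·m, T_B = 226.6 N·m.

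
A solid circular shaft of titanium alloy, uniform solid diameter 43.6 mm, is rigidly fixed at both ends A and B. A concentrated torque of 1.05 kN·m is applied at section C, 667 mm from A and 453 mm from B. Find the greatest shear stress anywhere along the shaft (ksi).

5.57 ksi

With uniform GJ and both ends fixed, compatibility θ_AC = θ_CB gives T_A·a = T_B·b, together with T_A + T_B = T₀.
T_A = T₀·b/(a+b) = 1050·453/1120 = 424.7 N·m; T_B = 625.3 N·m.
τ in each portion: τ_AC = 2.61×10^7 Pa, τ_CB = 3.84×10^7 Pa; maximum is in CB.
τ_max = T_CB·r/J = 625.3·0.0218/3.55×10^-7 = 3.842×10^7 Pa.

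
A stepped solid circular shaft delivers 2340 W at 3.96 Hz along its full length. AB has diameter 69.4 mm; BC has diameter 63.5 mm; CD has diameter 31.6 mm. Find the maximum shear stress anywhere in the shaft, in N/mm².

ω = 2π·3.96 = 24.88 rad/s, so T = P/ω = 2340 / 24.88 = 94.05 N·m.
Under the same torque, τ_max = 16T/(πd³) is largest where d is smallest — segment CD (d = 31.6 mm).
τ_max = 16·94.05/(π·(0.0316)³) = 1.518×10^7 Pa.

15.2 N/mm²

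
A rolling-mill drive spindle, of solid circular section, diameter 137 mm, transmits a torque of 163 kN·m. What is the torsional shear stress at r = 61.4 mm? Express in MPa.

J = πd⁴/32 = π(0.137)⁴/32 = 3.458×10^-5 m⁴.
Shear stress varies linearly with radius: τ = T·r/J = 163000 × 0.0614 / 3.458×10^-5 = 2.894×10^8 Pa.

289 MPa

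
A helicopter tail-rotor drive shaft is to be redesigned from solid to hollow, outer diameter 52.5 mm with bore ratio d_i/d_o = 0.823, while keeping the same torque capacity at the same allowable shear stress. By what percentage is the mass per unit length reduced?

Equal τ_max and T ⇒ the solid shaft needs d_s³ = d_o³(1−k⁴), so d_s = 52.5·(1−0.823⁴)^(1/3) = 42.78 mm.
Area ratio A_h/A_s = d_o²(1−k²)/d_s² = (1−k²)/(1−k⁴)^(2/3) = 0.4859.
Mass saving = 1 − 0.4859 = 51.4 %.

51.4 %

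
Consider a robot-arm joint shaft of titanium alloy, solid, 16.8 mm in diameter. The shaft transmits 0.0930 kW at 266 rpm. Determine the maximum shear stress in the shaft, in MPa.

3.59 MPa

ω = 2π·266/60 = 27.86 rad/s, so T = P/ω = 0.0930×10³ / 27.86 = 3.339 N·m.
J = πd⁴/32 = π(0.0168)⁴/32 = 7.821×10^-9 m⁴.
τ_max = T·r/J = 3.339 × 0.00840 / 7.821×10^-9 = 3.586×10^6 Pa.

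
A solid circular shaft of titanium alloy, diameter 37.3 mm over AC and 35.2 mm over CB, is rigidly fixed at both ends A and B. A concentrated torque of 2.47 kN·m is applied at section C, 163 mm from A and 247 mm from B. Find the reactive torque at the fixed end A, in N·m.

Compatibility: T_A·a/J_AC = T_B·b/J_CB with T_A + T_B = T₀.
J_AC = 1.90×10^-7 m⁴, J_CB = 1.51×10^-7 m⁴, so T_A = T₀·(J_AC/a)/((J_AC/a)+(J_CB/b)) = 1621 N·m, T_B = 848.6 N·m.

1620 N·m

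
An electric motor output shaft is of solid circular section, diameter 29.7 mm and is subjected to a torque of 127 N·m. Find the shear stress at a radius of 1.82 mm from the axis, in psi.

J = πd⁴/32 = π(0.0297)⁴/32 = 7.639×10^-8 m⁴.
Shear stress varies linearly with radius: τ = T·r/J = 127.0 × 0.00182 / 7.639×10^-8 = 3.026×10^6 Pa.

439 psi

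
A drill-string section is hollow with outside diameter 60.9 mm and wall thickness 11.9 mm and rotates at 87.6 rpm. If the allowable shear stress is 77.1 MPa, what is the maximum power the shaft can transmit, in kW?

J = π(d_o⁴ − d_i⁴)/32 = π(0.0609⁴ − 0.0371⁴)/32 = 1.164×10^-6 m⁴.
T_max = τ_allow·J/r = 7.71×10^7 × 1.164×10^-6 / 0.0304 = 2948 N·m.
ω = 2π·87.6/60 = 9.173 rad/s, so P_max = T_max·ω = 2.705×10^4 W.

27.0 kW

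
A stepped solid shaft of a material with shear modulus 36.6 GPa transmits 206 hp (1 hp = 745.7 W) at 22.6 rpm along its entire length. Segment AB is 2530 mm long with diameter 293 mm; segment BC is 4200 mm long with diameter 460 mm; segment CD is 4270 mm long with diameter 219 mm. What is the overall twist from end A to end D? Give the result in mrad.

ω = 2π·22.6/60 = 2.367 rad/s, so T = P/ω = 206×745.7 / 2.367 = 64910 N·m.
J_AB = π(0.293)⁴/32 = 7.24×10^-4 m⁴; J_BC = π(0.460)⁴/32 = 4.40×10^-3 m⁴; J_CD = π(0.219)⁴/32 = 2.26×10^-4 m⁴.
θ = (T/G)·Σ L_i/J_i = (64910/36.6×10⁹)·(2.53/7.24×10^-4 + 4.20/4.40×10^-3 + 4.27/2.26×10^-4) = 0.04143 rad.

41.4 mrad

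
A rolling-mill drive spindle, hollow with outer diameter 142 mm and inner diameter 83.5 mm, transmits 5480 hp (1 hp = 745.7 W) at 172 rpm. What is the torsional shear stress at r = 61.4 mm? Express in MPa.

ω = 2π·172/60 = 18.01 rad/s, so T = P/ω = 5480×745.7 / 18.01 = 226900 N·m.
J = π(d_o⁴ − d_i⁴)/32 = π(0.142⁴ − 0.0835⁴)/32 = 3.514×10^-5 m⁴.
Shear stress varies linearly with radius: τ = T·r/J = 226900 × 0.0614 / 3.514×10^-5 = 3.964×10^8 Pa.

396 MPa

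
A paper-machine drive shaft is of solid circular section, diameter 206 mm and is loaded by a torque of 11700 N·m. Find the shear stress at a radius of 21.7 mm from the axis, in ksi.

J = πd⁴/32 = π(0.206)⁴/32 = 1.768×10^-4 m⁴.
Shear stress varies linearly with radius: τ = T·r/J = 11700 × 0.0217 / 1.768×10^-4 = 1.436×10^6 Pa.

0.208 ksi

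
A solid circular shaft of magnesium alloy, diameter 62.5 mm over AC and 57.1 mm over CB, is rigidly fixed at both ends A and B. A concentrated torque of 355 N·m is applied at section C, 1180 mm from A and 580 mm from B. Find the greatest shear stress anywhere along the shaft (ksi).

0.826 ksi

Compatibility: T_A·a/J_AC = T_B·b/J_CB with T_A + T_B = T₀.
J_AC = 1.50×10^-6 m⁴, J_CB = 1.04×10^-6 m⁴, so T_A = T₀·(J_AC/a)/((J_AC/a)+(J_CB/b)) = 146.9 N·m, T_B = 208.1 N·m.
τ in each portion: τ_AC = 3.06×10^6 Pa, τ_CB = 5.69×10^6 Pa; maximum is in CB.
τ_max = T_CB·r/J = 208.1·0.0285/1.04×10^-6 = 5.694×10^6 Pa.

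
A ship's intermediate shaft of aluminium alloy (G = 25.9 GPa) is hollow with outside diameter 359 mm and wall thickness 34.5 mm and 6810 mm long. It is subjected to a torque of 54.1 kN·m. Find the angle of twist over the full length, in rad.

0.0152 rad

J = π(d_o⁴ − d_i⁴)/32 = π(0.359⁴ − 0.290⁴)/32 = 9.363×10^-4 m⁴.
θ = T·L/(G·J) = 54100 × 6.81 / (25.9×10⁹ × 9.363×10^-4) = 0.01519 rad.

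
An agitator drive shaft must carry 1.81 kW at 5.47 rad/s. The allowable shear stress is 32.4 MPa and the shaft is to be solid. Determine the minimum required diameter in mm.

37.3 mm

ω = 5.47 rad/s, so T = P/ω = 1.81×10³ / 5.470 = 330.9 N·m.
For a solid shaft τ_max = 16T/(πd³), so d = (16T/(π τ_allow))^(1/3) = (16·330.9/(π·3.24×10^7))^(1/3) = 0.03733 m.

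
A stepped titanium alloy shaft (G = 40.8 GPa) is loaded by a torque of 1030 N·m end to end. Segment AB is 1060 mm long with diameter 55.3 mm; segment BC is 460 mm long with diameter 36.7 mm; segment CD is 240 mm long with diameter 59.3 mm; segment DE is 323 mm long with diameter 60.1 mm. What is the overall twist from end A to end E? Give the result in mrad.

106 mrad

J_AB = π(0.0553)⁴/32 = 9.18×10^-7 m⁴; J_BC = π(0.0367)⁴/32 = 1.78×10^-7 m⁴; J_CD = π(0.0593)⁴/32 = 1.21×10^-6 m⁴; J_DE = π(0.0601)⁴/32 = 1.28×10^-6 m⁴.
θ = (T/G)·Σ L_i/J_i = (1030/40.8×10⁹)·(1.06/9.18×10^-7 + 0.460/1.78×10^-7 + 0.240/1.21×10^-6 + 0.323/1.28×10^-6) = 0.1057 rad.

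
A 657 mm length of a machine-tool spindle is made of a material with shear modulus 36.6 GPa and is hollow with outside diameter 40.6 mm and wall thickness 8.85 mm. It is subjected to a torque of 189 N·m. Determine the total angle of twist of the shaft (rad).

J = π(d_o⁴ − d_i⁴)/32 = π(0.0406⁴ − 0.0229⁴)/32 = 2.398×10^-7 m⁴.
θ = T·L/(G·J) = 189.0 × 0.657 / (36.6×10⁹ × 2.398×10^-7) = 0.01415 rad.

0.0142 rad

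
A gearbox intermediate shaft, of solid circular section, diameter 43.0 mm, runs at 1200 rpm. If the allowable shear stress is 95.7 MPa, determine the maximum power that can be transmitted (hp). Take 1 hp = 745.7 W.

J = πd⁴/32 = π(0.0430)⁴/32 = 3.356×10^-7 m⁴.
T_max = τ_allow·J/r = 9.57×10^7 × 3.356×10^-7 / 0.0215 = 1494 N·m.
ω = 2π·1200/60 = 125.7 rad/s, so P_max = T_max·ω = 1.877×10^5 W.

252 hp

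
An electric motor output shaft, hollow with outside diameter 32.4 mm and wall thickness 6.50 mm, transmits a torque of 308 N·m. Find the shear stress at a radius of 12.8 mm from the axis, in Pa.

4.18e7 Pa

J = π(d_o⁴ − d_i⁴)/32 = π(0.0324⁴ − 0.0194⁴)/32 = 9.428×10^-8 m⁴.
Shear stress varies linearly with radius: τ = T·r/J = 308.0 × 0.0128 / 9.428×10^-8 = 4.181×10^7 Pa.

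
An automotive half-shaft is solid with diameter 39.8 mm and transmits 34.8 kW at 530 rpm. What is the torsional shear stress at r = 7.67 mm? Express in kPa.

ω = 2π·530/60 = 55.50 rad/s, so T = P/ω = 34.8×10³ / 55.50 = 627.0 N·m.
J = πd⁴/32 = π(0.0398)⁴/32 = 2.463×10^-7 m⁴.
Shear stress varies linearly with radius: τ = T·r/J = 627.0 × 0.00767 / 2.463×10^-7 = 1.952×10^7 Pa.

19500 kPa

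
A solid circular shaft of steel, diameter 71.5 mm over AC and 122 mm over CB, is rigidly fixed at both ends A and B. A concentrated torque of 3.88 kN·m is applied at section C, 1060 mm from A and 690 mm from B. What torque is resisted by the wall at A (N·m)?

277 N·m

Compatibility: T_A·a/J_AC = T_B·b/J_CB with T_A + T_B = T₀.
J_AC = 2.57×10^-6 m⁴, J_CB = 2.17×10^-5 m⁴, so T_A = T₀·(J_AC/a)/((J_AC/a)+(J_CB/b)) = 276.7 N·m, T_B = 3603 N·m.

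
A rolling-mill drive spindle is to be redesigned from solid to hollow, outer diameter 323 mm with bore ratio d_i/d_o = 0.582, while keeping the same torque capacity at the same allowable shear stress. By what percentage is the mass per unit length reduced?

Equal τ_max and T ⇒ the solid shaft needs d_s³ = d_o³(1−k⁴), so d_s = 323·(1−0.582⁴)^(1/3) = 310.1 mm.
Area ratio A_h/A_s = d_o²(1−k²)/d_s² = (1−k²)/(1−k⁴)^(2/3) = 0.7172.
Mass saving = 1 − 0.7172 = 28.3 %.

28.3 %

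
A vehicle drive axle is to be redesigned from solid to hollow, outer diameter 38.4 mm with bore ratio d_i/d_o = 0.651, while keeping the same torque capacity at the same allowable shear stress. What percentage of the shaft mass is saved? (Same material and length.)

Equal τ_max and T ⇒ the solid shaft needs d_s³ = d_o³(1−k⁴), so d_s = 38.4·(1−0.651⁴)^(1/3) = 35.95 mm.
Area ratio A_h/A_s = d_o²(1−k²)/d_s² = (1−k²)/(1−k⁴)^(2/3) = 0.6575.
Mass saving = 1 − 0.6575 = 34.3 %.

34.3 %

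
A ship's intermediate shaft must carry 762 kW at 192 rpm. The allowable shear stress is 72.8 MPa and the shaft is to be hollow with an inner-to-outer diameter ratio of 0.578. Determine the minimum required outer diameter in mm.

ω = 2π·192/60 = 20.11 rad/s, so T = P/ω = 762×10³ / 20.11 = 37900 N·m.
For a hollow shaft with d_i/d_o = 0.578: τ_max = 16T/(π d_o³ (1−k⁴)), so d_o = [16T/(π τ_allow (1−k⁴))]^(1/3) = [16·37900/(π·7.28×10^7·0.8884)]^(1/3) = 0.1440 m.

144 mm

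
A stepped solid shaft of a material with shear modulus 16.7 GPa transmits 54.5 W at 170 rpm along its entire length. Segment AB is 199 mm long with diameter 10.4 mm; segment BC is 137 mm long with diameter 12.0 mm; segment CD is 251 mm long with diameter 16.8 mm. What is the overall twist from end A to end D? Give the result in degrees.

2.86°

ω = 2π·170/60 = 17.80 rad/s, so T = P/ω = 54.5 / 17.80 = 3.061 N·m.
J_AB = π(0.0104)⁴/32 = 1.15×10^-9 m⁴; J_BC = π(0.0120)⁴/32 = 2.04×10^-9 m⁴; J_CD = π(0.0168)⁴/32 = 7.82×10^-9 m⁴.
θ = (T/G)·Σ L_i/J_i = (3.061/16.7×10⁹)·(0.199/1.15×10^-9 + 0.137/2.04×10^-9 + 0.251/7.82×10^-9) = 0.04998 rad.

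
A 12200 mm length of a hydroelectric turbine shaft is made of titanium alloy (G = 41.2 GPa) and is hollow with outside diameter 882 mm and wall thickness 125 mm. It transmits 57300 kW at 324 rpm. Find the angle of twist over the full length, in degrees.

ω = 2π·324/60 = 33.93 rad/s, so T = P/ω = 57300×10³ / 33.93 = 1.689e6 N·m.
J = π(d_o⁴ − d_i⁴)/32 = π(0.882⁴ − 0.632⁴)/32 = 0.04375 m⁴.
θ = T·L/(G·J) = 1.689e6 × 12.2 / (41.2×10⁹ × 0.04375) = 0.01143 rad.

0.655°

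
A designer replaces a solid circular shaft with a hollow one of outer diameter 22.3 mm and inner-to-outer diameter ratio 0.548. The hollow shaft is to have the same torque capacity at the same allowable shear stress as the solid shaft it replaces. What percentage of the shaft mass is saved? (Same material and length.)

25.5 %

Equal τ_max and T ⇒ the solid shaft needs d_s³ = d_o³(1−k⁴), so d_s = 22.3·(1−0.548⁴)^(1/3) = 21.61 mm.
Area ratio A_h/A_s = d_o²(1−k²)/d_s² = (1−k²)/(1−k⁴)^(2/3) = 0.7452.
Mass saving = 1 − 0.7452 = 25.5 %.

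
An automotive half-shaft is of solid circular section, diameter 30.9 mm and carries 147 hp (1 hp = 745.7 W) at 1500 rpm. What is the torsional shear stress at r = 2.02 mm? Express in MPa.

ω = 2π·1500/60 = 157.1 rad/s, so T = P/ω = 147×745.7 / 157.1 = 697.8 N·m.
J = πd⁴/32 = π(0.0309)⁴/32 = 8.950×10^-8 m⁴.
Shear stress varies linearly with radius: τ = T·r/J = 697.8 × 0.00202 / 8.950×10^-8 = 1.575×10^7 Pa.

15.7 MPa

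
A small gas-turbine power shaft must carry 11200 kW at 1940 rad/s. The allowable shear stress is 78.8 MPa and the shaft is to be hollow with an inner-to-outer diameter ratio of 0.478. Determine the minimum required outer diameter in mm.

ω = 1940 rad/s, so T = P/ω = 11200×10³ / 1940 = 5773 N·m.
For a hollow shaft with d_i/d_o = 0.478: τ_max = 16T/(π d_o³ (1−k⁴)), so d_o = [16T/(π τ_allow (1−k⁴))]^(1/3) = [16·5773/(π·7.88×10^7·0.9478)]^(1/3) = 0.07329 m.

73.3 mm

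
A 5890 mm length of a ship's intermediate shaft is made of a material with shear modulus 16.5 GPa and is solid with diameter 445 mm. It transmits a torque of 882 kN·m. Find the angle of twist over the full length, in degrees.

J = πd⁴/32 = π(0.445)⁴/32 = 3.850×10^-3 m⁴.
θ = T·L/(G·J) = 882000 × 5.89 / (16.5×10⁹ × 3.850×10^-3) = 0.08178 rad.

4.69°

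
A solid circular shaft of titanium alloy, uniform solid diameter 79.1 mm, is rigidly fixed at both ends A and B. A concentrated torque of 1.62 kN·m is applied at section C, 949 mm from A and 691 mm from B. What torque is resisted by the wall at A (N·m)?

683 N·m

With uniform GJ and both ends fixed, compatibility θ_AC = θ_CB gives T_A·a = T_B·b, together with T_A + T_B = T₀.
T_A = T₀·b/(a+b) = 1620·691/1640 = 682.6 N·m; T_B = 937.4 N·m.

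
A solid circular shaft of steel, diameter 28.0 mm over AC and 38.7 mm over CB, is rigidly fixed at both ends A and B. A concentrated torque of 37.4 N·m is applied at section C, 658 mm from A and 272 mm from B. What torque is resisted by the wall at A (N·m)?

3.81 N·m

Compatibility: T_A·a/J_AC = T_B·b/J_CB with T_A + T_B = T₀.
J_AC = 6.03×10^-8 m⁴, J_CB = 2.20×10^-7 m⁴, so T_A = T₀·(J_AC/a)/((J_AC/a)+(J_CB/b)) = 3.805 N·m, T_B = 33.59 N·m.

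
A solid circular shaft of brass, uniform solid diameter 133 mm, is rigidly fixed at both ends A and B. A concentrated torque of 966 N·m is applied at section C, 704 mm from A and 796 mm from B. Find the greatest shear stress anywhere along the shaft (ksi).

0.161 ksi

With uniform GJ and both ends fixed, compatibility θ_AC = θ_CB gives T_A·a = T_B·b, together with T_A + T_B = T₀.
T_A = T₀·b/(a+b) = 966.0·796/1500 = 512.6 N·m; T_B = 453.4 N·m.
τ in each portion: τ_AC = 1.11×10^6 Pa, τ_CB = 9.81×10^5 Pa; maximum is in AC.
τ_max = T_AC·r/J = 512.6·0.0665/3.07×10^-5 = 1.110×10^6 Pa.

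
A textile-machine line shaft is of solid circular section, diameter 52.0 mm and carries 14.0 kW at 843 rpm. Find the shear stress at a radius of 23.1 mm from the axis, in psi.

ω = 2π·843/60 = 88.28 rad/s, so T = P/ω = 14.0×10³ / 88.28 = 158.6 N·m.
J = πd⁴/32 = π(0.0520)⁴/32 = 7.178×10^-7 m⁴.
Shear stress varies linearly with radius: τ = T·r/J = 158.6 × 0.0231 / 7.178×10^-7 = 5.104×10^6 Pa.

740 psi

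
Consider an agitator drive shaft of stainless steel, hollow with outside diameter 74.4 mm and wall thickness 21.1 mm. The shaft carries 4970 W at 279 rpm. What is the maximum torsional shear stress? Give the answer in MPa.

ω = 2π·279/60 = 29.22 rad/s, so T = P/ω = 4970 / 29.22 = 170.1 N·m.
J = π(d_o⁴ − d_i⁴)/32 = π(0.0744⁴ − 0.0322⁴)/32 = 2.903×10^-6 m⁴.
τ_max = T·r/J = 170.1 × 0.0372 / 2.903×10^-6 = 2.180×10^6 Pa.

2.18 MPa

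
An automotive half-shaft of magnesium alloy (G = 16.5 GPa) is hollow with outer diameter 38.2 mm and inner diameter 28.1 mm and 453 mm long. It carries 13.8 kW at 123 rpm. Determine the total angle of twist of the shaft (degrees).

ω = 2π·123/60 = 12.88 rad/s, so T = P/ω = 13.8×10³ / 12.88 = 1071 N·m.
J = π(d_o⁴ − d_i⁴)/32 = π(0.0382⁴ − 0.0281⁴)/32 = 1.478×10^-7 m⁴.
θ = T·L/(G·J) = 1071 × 0.453 / (16.5×10⁹ × 1.478×10^-7) = 0.1990 rad.

11.4°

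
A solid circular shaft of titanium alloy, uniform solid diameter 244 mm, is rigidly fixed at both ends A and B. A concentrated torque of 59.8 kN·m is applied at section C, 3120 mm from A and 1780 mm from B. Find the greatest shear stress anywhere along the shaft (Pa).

With uniform GJ and both ends fixed, compatibility θ_AC = θ_CB gives T_A·a = T_B·b, together with T_A + T_B = T₀.
T_A = T₀·b/(a+b) = 59800·1780/4900 = 21720 N·m; T_B = 38080 N·m.
τ in each portion: τ_AC = 7.62×10^6 Pa, τ_CB = 1.33×10^7 Pa; maximum is in CB.
τ_max = T_CB·r/J = 38080·0.122/3.48×10^-4 = 1.335×10^7 Pa.

1.33e7 Pa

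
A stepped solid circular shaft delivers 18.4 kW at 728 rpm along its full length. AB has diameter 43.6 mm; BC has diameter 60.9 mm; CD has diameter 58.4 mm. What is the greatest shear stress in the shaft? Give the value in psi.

ω = 2π·728/60 = 76.24 rad/s, so T = P/ω = 18.4×10³ / 76.24 = 241.4 N·m.
Under the same torque, τ_max = 16T/(πd³) is largest where d is smallest — segment AB (d = 43.6 mm).
τ_max = 16·241.4/(π·(0.0436)³) = 1.483×10^7 Pa.

2150 psi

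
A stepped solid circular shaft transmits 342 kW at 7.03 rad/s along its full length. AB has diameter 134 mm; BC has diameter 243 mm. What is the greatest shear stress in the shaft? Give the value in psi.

ω = 7.03 rad/s, so T = P/ω = 342×10³ / 7.030 = 48650 N·m.
Under the same torque, τ_max = 16T/(πd³) is largest where d is smallest — segment AB (d = 134 mm).
τ_max = 16·48650/(π·(0.134)³) = 1.030×10^8 Pa.

14900 psi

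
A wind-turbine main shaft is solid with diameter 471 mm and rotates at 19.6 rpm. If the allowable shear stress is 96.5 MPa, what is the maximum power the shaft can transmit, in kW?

4060 kW

J = πd⁴/32 = π(0.471)⁴/32 = 4.832×10^-3 m⁴.
T_max = τ_allow·J/r = 9.65×10^7 × 4.832×10^-3 / 0.235 = 1.980e6 N·m.
ω = 2π·19.6/60 = 2.053 rad/s, so P_max = T_max·ω = 4.064×10^6 W.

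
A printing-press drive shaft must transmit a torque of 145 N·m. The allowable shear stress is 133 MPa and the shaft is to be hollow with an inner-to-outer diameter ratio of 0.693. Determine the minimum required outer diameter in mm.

19.3 mm

For a hollow shaft with d_i/d_o = 0.693: τ_max = 16T/(π d_o³ (1−k⁴)), so d_o = [16T/(π τ_allow (1−k⁴))]^(1/3) = [16·145.0/(π·1.33×10^8·0.7694)]^(1/3) = 0.01932 m.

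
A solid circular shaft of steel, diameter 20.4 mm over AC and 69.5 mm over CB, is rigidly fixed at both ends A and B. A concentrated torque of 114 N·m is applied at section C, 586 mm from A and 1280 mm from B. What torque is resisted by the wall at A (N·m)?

Compatibility: T_A·a/J_AC = T_B·b/J_CB with T_A + T_B = T₀.
J_AC = 1.70×10^-8 m⁴, J_CB = 2.29×10^-6 m⁴, so T_A = T₀·(J_AC/a)/((J_AC/a)+(J_CB/b)) = 1.819 N·m, T_B = 112.2 N·m.

1.82 N·m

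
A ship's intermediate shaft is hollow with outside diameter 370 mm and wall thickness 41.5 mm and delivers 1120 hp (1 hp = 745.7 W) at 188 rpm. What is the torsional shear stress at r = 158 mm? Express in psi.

828 psi

ω = 2π·188/60 = 19.69 rad/s, so T = P/ω = 1120×745.7 / 19.69 = 42420 N·m.
J = π(d_o⁴ − d_i⁴)/32 = π(0.370⁴ − 0.287⁴)/32 = 1.174×10^-3 m⁴.
Shear stress varies linearly with radius: τ = T·r/J = 42420 × 0.158 / 1.174×10^-3 = 5.710×10^6 Pa.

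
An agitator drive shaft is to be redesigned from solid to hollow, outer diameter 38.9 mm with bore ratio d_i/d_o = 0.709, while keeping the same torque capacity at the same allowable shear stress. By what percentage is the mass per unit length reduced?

39.6 %

Equal τ_max and T ⇒ the solid shaft needs d_s³ = d_o³(1−k⁴), so d_s = 38.9·(1−0.709⁴)^(1/3) = 35.30 mm.
Area ratio A_h/A_s = d_o²(1−k²)/d_s² = (1−k²)/(1−k⁴)^(2/3) = 0.6039.
Mass saving = 1 − 0.6039 = 39.6 %.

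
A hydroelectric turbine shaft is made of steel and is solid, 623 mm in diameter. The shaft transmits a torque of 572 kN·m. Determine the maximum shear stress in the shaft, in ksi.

J = πd⁴/32 = π(0.623)⁴/32 = 0.01479 m⁴.
τ_max = T·r/J = 572000 × 0.311 / 0.01479 = 1.205×10^7 Pa.

1.75 ksi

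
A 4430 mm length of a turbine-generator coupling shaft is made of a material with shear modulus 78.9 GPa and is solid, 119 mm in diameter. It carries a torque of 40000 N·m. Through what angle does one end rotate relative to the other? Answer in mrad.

J = πd⁴/32 = π(0.119)⁴/32 = 1.969×10^-5 m⁴.
θ = T·L/(G·J) = 40000 × 4.43 / (78.9×10⁹ × 1.969×10^-5) = 0.1141 rad.

114 mrad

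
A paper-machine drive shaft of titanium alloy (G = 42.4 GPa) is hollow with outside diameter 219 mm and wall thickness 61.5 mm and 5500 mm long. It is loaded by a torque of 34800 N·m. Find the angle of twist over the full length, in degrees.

1.19°

J = π(d_o⁴ − d_i⁴)/32 = π(0.219⁴ − 0.0960⁴)/32 = 2.175×10^-4 m⁴.
θ = T·L/(G·J) = 34800 × 5.50 / (42.4×10⁹ × 2.175×10^-4) = 0.02076 rad.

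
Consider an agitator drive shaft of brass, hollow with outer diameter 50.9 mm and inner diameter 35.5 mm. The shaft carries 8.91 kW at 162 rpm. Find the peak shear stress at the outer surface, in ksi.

3.85 ksi

ω = 2π·162/60 = 16.96 rad/s, so T = P/ω = 8.91×10³ / 16.96 = 525.2 N·m.
J = π(d_o⁴ − d_i⁴)/32 = π(0.0509⁴ − 0.0355⁴)/32 = 5.031×10^-7 m⁴.
τ_max = T·r/J = 525.2 × 0.0255 / 5.031×10^-7 = 2.657×10^7 Pa.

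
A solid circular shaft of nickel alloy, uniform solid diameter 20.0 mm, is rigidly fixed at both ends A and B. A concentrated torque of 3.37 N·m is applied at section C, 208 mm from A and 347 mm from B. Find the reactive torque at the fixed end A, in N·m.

With uniform GJ and both ends fixed, compatibility θ_AC = θ_CB gives T_A·a = T_B·b, together with T_A + T_B = T₀.
T_A = T₀·b/(a+b) = 3.370·347/555.0 = 2.107 N·m; T_B = 1.263 N·m.

2.11 N·m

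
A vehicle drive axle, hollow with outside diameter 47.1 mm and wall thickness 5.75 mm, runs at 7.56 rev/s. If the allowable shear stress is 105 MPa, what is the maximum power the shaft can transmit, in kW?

J = π(d_o⁴ − d_i⁴)/32 = π(0.0471⁴ − 0.0356⁴)/32 = 3.255×10^-7 m⁴.
T_max = τ_allow·J/r = 1.05×10^8 × 3.255×10^-7 / 0.0236 = 1451 N·m.
ω = 2π·7.56 = 47.50 rad/s, so P_max = T_max·ω = 6.893×10^4 W.

68.9 kW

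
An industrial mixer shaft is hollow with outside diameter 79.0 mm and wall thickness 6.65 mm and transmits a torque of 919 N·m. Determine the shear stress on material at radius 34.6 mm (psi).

2310 psi

J = π(d_o⁴ − d_i⁴)/32 = π(0.0790⁴ − 0.0657⁴)/32 = 1.995×10^-6 m⁴.
Shear stress varies linearly with radius: τ = T·r/J = 919.0 × 0.0346 / 1.995×10^-6 = 1.594×10^7 Pa.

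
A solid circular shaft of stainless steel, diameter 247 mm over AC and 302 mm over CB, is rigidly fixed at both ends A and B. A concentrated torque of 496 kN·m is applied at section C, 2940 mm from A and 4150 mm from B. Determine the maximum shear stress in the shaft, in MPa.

64.9 MPa

Compatibility: T_A·a/J_AC = T_B·b/J_CB with T_A + T_B = T₀.
J_AC = 3.65×10^-4 m⁴, J_CB = 8.17×10^-4 m⁴, so T_A = T₀·(J_AC/a)/((J_AC/a)+(J_CB/b)) = 192000 N·m, T_B = 304000 N·m.
τ in each portion: τ_AC = 6.49×10^7 Pa, τ_CB = 5.62×10^7 Pa; maximum is in AC.
τ_max = T_AC·r/J = 192000·0.123/3.65×10^-4 = 6.489×10^7 Pa.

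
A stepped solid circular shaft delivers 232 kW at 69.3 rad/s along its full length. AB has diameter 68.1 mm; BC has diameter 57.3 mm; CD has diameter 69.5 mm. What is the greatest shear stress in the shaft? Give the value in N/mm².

90.6 N/mm²

ω = 69.3 rad/s, so T = P/ω = 232×10³ / 69.30 = 3348 N·m.
Under the same torque, τ_max = 16T/(πd³) is largest where d is smallest — segment BC (d = 57.3 mm).
τ_max = 16·3348/(π·(0.0573)³) = 9.063×10^7 Pa.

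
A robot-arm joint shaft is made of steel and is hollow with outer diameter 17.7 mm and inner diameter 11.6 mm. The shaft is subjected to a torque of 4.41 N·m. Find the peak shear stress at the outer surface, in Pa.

4.97e6 Pa

J = π(d_o⁴ − d_i⁴)/32 = π(0.0177⁴ − 0.0116⁴)/32 = 7.858×10^-9 m⁴.
τ_max = T·r/J = 4.410 × 0.00885 / 7.858×10^-9 = 4.967×10^6 Pa.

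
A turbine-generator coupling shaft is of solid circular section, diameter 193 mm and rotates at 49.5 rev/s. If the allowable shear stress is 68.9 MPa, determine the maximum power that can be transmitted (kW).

30200 kW

J = πd⁴/32 = π(0.193)⁴/32 = 1.362×10^-4 m⁴.
T_max = τ_allow·J/r = 6.89×10^7 × 1.362×10^-4 / 0.0965 = 97260 N·m.
ω = 2π·49.5 = 311.0 rad/s, so P_max = T_max·ω = 3.025×10^7 W.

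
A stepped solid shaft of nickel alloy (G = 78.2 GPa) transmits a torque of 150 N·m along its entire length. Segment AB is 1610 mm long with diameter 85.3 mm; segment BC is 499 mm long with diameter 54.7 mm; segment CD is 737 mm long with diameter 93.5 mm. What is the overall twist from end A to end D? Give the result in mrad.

J_AB = π(0.0853)⁴/32 = 5.20×10^-6 m⁴; J_BC = π(0.0547)⁴/32 = 8.79×10^-7 m⁴; J_CD = π(0.0935)⁴/32 = 7.50×10^-6 m⁴.
θ = (T/G)·Σ L_i/J_i = (150.0/78.2×10⁹)·(1.61/5.20×10^-6 + 0.499/8.79×10^-7 + 0.737/7.50×10^-6) = 1.872×10^-3 rad.

1.87 mrad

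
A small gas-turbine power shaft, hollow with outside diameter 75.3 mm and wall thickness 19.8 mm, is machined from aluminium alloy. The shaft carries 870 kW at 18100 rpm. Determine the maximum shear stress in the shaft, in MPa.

ω = 2π·18100/60 = 1895 rad/s, so T = P/ω = 870×10³ / 1895 = 459.0 N·m.
J = π(d_o⁴ − d_i⁴)/32 = π(0.0753⁴ − 0.0357⁴)/32 = 2.997×10^-6 m⁴.
τ_max = T·r/J = 459.0 × 0.0376 / 2.997×10^-6 = 5.767×10^6 Pa.

5.77 MPa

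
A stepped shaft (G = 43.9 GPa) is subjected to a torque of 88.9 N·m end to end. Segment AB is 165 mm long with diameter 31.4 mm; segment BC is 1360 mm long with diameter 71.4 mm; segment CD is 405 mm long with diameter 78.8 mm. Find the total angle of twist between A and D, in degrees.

J_AB = π(0.0314)⁴/32 = 9.54×10^-8 m⁴; J_BC = π(0.0714)⁴/32 = 2.55×10^-6 m⁴; J_CD = π(0.0788)⁴/32 = 3.79×10^-6 m⁴.
θ = (T/G)·Σ L_i/J_i = (88.90/43.9×10⁹)·(0.165/9.54×10^-8 + 1.36/2.55×10^-6 + 0.405/3.79×10^-6) = 4.797×10^-3 rad.

0.275°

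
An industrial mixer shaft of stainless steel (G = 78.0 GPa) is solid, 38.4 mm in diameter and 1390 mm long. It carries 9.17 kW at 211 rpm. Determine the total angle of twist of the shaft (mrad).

ω = 2π·211/60 = 22.10 rad/s, so T = P/ω = 9.17×10³ / 22.10 = 415.0 N·m.
J = πd⁴/32 = π(0.0384)⁴/32 = 2.135×10^-7 m⁴.
θ = T·L/(G·J) = 415.0 × 1.39 / (78.0×10⁹ × 2.135×10^-7) = 0.03465 rad.

34.6 mrad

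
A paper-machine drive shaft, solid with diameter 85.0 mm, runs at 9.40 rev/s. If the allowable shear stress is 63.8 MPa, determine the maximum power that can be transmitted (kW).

J = πd⁴/32 = π(0.0850)⁴/32 = 5.125×10^-6 m⁴.
T_max = τ_allow·J/r = 6.38×10^7 × 5.125×10^-6 / 0.0425 = 7693 N·m.
ω = 2π·9.40 = 59.06 rad/s, so P_max = T_max·ω = 4.544×10^5 W.

454 kW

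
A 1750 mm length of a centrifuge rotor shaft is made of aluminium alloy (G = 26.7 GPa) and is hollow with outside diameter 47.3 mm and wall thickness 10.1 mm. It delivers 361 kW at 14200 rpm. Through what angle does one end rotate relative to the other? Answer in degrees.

2.08°

ω = 2π·14200/60 = 1487 rad/s, so T = P/ω = 361×10³ / 1487 = 242.8 N·m.
J = π(d_o⁴ − d_i⁴)/32 = π(0.0473⁴ − 0.0271⁴)/32 = 4.385×10^-7 m⁴.
θ = T·L/(G·J) = 242.8 × 1.75 / (26.7×10⁹ × 4.385×10^-7) = 0.03629 rad.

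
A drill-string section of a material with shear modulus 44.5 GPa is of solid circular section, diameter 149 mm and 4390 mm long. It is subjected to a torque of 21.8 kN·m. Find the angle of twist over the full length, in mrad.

44.4 mrad

J = πd⁴/32 = π(0.149)⁴/32 = 4.839×10^-5 m⁴.
θ = T·L/(G·J) = 21800 × 4.39 / (44.5×10⁹ × 4.839×10^-5) = 0.04444 rad.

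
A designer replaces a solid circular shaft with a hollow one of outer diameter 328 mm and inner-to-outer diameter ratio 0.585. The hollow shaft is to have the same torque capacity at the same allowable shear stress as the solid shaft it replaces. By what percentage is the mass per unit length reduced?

Equal τ_max and T ⇒ the solid shaft needs d_s³ = d_o³(1−k⁴), so d_s = 328·(1−0.585⁴)^(1/3) = 314.7 mm.
Area ratio A_h/A_s = d_o²(1−k²)/d_s² = (1−k²)/(1−k⁴)^(2/3) = 0.7147.
Mass saving = 1 − 0.7147 = 28.5 %.

28.5 %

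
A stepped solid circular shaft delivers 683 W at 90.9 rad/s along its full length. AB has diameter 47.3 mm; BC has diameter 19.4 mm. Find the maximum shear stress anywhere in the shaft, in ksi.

ω = 90.9 rad/s, so T = P/ω = 683 / 90.90 = 7.514 N·m.
Under the same torque, τ_max = 16T/(πd³) is largest where d is smallest — segment BC (d = 19.4 mm).
τ_max = 16·7.514/(π·(0.0194)³) = 5.241×10^6 Pa.

0.760 ksi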